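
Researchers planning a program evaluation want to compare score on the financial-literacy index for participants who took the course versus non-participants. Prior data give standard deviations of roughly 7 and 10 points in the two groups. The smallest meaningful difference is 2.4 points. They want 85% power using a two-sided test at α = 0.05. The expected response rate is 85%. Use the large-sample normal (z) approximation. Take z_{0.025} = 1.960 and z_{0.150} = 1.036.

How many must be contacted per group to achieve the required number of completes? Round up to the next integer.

n = 274 per group

n = (z_{α/2} + z_β)² · (σ₁² + σ₂²) / δ²
  = (1.960 + 1.036)² · (7² + 10² = 149) / 2.4²
  = 8.9760 · 149 / 5.76
  = 232.19
Adjust for 85% response: 232.19 / 0.85 = 273.17.
Round up → n = 274 per group.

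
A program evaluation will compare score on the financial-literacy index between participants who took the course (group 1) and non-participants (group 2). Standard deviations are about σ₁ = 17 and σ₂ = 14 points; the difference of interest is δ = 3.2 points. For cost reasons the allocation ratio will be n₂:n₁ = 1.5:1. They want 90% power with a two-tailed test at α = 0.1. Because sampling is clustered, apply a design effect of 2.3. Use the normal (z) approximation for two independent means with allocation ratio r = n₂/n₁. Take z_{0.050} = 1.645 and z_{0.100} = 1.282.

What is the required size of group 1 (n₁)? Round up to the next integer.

n₁ = 808

n₁ = (z_{α/2} + z_β)² · (σ₁² + σ₂²/r) / δ²
   = (1.645 + 1.282)² · (17² + 14²/1.5) / 3.2²
   = 8.5673 · (289 + 130.6667) / 10.24
   = 8.5673 · 419.6667 / 10.24
   = 351.12
Design effect: 2.3 × 351.12 = 807.57.
Round up → n₁ = 808; n₂ = r·n₁ = 1.5 × 808 = 1212.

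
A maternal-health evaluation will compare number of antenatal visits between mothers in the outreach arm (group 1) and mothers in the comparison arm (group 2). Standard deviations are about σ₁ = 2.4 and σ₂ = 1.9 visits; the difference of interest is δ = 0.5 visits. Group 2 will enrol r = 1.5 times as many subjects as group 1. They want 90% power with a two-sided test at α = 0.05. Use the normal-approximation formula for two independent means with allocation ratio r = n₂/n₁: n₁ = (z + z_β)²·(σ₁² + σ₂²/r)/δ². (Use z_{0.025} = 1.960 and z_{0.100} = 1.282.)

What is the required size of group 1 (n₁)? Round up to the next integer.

n₁ = 344

n₁ = (z_{α/2} + z_β)² · (σ₁² + σ₂²/r) / δ²
   = (1.960 + 1.282)² · (2.4² + 1.9²/1.5) / 0.5²
   = 10.5106 · (5.76 + 2.4067) / 0.25
   = 10.5106 · 8.1667 / 0.25
   = 343.35
Round up → n₁ = 344; n₂ = r·n₁ = 1.5 × 344 = 516.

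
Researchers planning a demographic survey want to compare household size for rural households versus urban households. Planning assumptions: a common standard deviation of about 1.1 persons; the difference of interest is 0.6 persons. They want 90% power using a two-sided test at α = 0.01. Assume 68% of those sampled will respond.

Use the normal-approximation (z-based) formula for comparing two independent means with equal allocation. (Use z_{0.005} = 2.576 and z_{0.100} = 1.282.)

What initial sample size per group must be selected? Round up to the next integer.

n = 148 per group

n = (z_{α/2} + z_β)² · (σ₁² + σ₂²) / δ²
  = (2.576 + 1.282)² · (2·1.1² = 2.42) / 0.6²
  = 14.8842 · 2.42 / 0.36
  = 100.05
Adjust for 68% response: 100.05 / 0.68 = 147.14.
Round up → n = 148 per group.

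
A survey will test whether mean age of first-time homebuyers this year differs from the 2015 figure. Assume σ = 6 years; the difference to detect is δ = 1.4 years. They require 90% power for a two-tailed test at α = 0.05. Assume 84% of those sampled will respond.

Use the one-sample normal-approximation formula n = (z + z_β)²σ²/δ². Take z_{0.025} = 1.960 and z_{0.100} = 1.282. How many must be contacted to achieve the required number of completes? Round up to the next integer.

n = (z_{α/2} + z_β)² · σ² / δ²
  = (1.960 + 1.282)² · 6² / 1.4²
  = 10.5106 · 36 / 1.96
  = 193.05
Adjust for 84% response: 193.05 / 0.84 = 229.82.
Round up → n = 230.

n = 230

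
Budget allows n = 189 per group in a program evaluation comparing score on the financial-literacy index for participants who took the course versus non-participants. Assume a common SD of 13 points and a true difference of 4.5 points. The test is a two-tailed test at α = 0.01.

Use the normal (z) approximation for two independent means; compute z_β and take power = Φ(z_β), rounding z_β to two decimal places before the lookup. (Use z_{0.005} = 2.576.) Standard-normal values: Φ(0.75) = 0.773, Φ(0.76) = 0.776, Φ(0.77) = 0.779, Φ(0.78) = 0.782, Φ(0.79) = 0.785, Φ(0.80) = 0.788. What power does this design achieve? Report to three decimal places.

z_β = δ·√(n/(σ₁²+σ₂²)) − z_{α/2}
    = 4.5 · √(189/338) − 2.576
    = 4.5 · 0.74778 − 2.576
    = 3.3650 − 2.576 = 0.7890 → 0.79
Power = Φ(0.79) = 0.785.

Power ≈ 0.785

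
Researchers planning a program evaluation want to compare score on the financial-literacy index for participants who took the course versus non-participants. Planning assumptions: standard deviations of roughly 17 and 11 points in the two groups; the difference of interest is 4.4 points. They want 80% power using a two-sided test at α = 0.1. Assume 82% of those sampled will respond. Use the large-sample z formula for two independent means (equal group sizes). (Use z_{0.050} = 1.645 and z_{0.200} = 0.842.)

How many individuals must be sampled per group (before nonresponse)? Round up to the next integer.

n = (z_{α/2} + z_β)² · (σ₁² + σ₂²) / δ²
  = (1.645 + 0.842)² · (17² + 11² = 410) / 4.4²
  = 6.1852 · 410 / 19.36
  = 130.99
Adjust for 82% response: 130.99 / 0.82 = 159.74.
Round up → n = 160 per group.

n = 160 per group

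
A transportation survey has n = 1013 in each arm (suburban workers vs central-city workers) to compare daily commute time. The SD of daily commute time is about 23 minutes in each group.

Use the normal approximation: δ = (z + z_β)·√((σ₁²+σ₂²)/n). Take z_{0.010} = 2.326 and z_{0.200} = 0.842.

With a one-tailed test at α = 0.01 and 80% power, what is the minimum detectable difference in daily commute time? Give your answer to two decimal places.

Minimum detectable difference ≈ 3.24 minutes

δ = (z_α + z_β) · √((σ₁²+σ₂²)/n)
  = (2.326 + 0.842) · √(1058/1013)
  = 3.168 · √1.0444
  = 3.168 · 1.0220
  = 3.2376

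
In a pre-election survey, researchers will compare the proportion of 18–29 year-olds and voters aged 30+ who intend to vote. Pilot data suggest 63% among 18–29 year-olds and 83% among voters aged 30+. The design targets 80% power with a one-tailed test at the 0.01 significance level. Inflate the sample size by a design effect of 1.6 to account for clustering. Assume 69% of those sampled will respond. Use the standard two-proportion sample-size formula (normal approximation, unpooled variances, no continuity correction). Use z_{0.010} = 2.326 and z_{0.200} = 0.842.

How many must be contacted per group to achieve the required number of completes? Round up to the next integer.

n = (z_α + z_β)² · [p₁(1−p₁) + p₂(1−p₂)] / (p₁ − p₂)²
  = (2.326 + 0.842)² · (0.63·0.37 + 0.83·0.17) / (-0.20)²
  = (3.168)² · (0.2331 + 0.1411) / 0.0400
  = 10.0362 · 0.3742 / 0.0400
  = 93.89
Design effect: 1.6 × 93.89 = 150.22.
Adjust for 69% response: 150.22 / 0.69 = 217.71.
Round up → n = 218 per group.

n = 218 per group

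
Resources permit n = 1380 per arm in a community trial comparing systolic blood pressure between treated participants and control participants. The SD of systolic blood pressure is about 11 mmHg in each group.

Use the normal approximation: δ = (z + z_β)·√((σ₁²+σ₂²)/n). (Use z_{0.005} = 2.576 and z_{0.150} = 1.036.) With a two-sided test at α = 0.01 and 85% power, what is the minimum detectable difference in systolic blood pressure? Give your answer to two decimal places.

δ = (z_{α/2} + z_β) · √((σ₁²+σ₂²)/n)
  = (2.576 + 1.036) · √(242/1380)
  = 3.612 · √0.17536
  = 3.612 · 0.4188
  = 1.5126

Minimum detectable difference ≈ 1.51 mmHg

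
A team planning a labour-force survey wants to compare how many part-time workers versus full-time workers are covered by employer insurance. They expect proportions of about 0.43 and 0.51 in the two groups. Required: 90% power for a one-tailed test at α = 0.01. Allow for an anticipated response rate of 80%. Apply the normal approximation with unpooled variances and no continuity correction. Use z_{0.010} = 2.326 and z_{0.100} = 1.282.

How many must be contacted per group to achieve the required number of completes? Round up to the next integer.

n = (z_α + z_β)² · [p₁(1−p₁) + p₂(1−p₂)] / (p₁ − p₂)²
  = (2.326 + 1.282)² · (0.43·0.57 + 0.51·0.49) / (-0.08)²
  = (3.608)² · (0.2451 + 0.2499) / 0.0064
  = 13.0177 · 0.4950 / 0.0064
  = 1006.83
Adjust for 80% response: 1006.83 / 0.80 = 1258.54.
Round up → n = 1259 per group.

n = 1259 per group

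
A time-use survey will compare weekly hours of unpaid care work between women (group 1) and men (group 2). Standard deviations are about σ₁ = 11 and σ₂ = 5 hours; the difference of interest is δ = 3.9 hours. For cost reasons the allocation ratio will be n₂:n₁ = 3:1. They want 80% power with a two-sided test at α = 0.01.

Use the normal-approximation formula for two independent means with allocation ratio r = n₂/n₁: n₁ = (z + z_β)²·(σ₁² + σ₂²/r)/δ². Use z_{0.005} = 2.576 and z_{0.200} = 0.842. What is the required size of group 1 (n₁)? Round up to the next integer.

n₁ = (z_{α/2} + z_β)² · (σ₁² + σ₂²/r) / δ²
   = (2.576 + 0.842)² · (11² + 5²/3) / 3.9²
   = 11.6827 · (121 + 8.3333) / 15.21
   = 11.6827 · 129.3333 / 15.21
   = 99.34
Round up → n₁ = 100; n₂ = r·n₁ = 3 × 100 = 300.

n₁ = 100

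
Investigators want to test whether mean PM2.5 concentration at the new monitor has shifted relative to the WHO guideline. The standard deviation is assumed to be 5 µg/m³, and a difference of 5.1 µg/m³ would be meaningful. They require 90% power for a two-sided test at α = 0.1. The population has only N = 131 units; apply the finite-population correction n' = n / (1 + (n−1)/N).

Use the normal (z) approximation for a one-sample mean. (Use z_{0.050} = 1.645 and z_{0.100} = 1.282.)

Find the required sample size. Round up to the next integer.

n = (z_{α/2} + z_β)² · σ² / δ²
  = (1.645 + 1.282)² · 5² / 5.1²
  = 8.5673 · 25 / 26.01
  = 8.23
Finite-population correction (N = 131): 8.23 / (1 + (8.23 − 1)/131) = 7.80.
Round up → n = 8.

n = 8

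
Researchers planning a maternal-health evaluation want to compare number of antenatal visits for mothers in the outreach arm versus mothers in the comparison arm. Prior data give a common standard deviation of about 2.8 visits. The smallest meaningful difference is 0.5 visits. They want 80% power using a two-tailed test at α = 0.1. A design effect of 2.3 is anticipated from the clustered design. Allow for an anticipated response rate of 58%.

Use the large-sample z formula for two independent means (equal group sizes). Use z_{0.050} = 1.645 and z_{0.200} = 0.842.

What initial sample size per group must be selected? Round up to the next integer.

n = (z_{α/2} + z_β)² · (σ₁² + σ₂²) / δ²
  = (1.645 + 0.842)² · (2·2.8² = 15.68) / 0.5²
  = 6.1852 · 15.68 / 0.25
  = 387.93
Design effect: 2.3 × 387.93 = 892.25.
Adjust for 58% response: 892.25 / 0.58 = 1538.36.
Round up → n = 1539 per group.

n = 1539 per group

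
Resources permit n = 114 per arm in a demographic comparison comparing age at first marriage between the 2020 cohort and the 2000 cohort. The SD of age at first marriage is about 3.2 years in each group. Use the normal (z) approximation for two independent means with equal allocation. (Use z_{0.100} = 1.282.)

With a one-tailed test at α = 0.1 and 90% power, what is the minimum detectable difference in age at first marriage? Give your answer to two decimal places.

Minimum detectable difference ≈ 1.09 years

δ = (z_α + z_β) · √((σ₁²+σ₂²)/n)
  = (1.282 + 1.282) · √(20.48/114)
  = 2.564 · √0.17965
  = 2.564 · 0.4239
  = 1.0868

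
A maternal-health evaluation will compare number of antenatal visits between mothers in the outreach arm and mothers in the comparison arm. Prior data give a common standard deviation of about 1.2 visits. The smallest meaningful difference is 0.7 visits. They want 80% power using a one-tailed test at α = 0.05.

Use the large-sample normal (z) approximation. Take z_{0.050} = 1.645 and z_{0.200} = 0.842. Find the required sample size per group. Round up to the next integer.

n = (z_α + z_β)² · (σ₁² + σ₂²) / δ²
  = (1.645 + 0.842)² · (2·1.2² = 2.88) / 0.7²
  = 6.1852 · 2.88 / 0.49
  = 36.35
Round up → n = 37 per group.

n = 37 per group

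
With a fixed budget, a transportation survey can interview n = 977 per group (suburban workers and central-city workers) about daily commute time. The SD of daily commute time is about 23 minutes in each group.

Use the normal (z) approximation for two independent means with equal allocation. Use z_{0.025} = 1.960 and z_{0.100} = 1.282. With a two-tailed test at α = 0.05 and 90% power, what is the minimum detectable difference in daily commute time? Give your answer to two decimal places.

δ = (z_{α/2} + z_β) · √((σ₁²+σ₂²)/n)
  = (1.960 + 1.282) · √(1058/977)
  = 3.242 · √1.0829
  = 3.242 · 1.0406
  = 3.3737

Minimum detectable difference ≈ 3.37 minutes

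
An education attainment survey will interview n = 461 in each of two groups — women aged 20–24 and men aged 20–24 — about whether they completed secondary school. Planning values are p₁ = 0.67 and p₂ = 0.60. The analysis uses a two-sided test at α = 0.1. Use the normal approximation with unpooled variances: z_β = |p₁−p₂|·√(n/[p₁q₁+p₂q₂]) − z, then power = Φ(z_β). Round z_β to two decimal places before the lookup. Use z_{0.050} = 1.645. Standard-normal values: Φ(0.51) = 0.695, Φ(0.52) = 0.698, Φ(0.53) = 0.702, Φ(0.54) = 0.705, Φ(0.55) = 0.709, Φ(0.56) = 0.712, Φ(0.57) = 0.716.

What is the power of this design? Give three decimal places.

z_β = |p₁−p₂|·√(n/[p₁q₁+p₂q₂]) − z_{α/2}
    = 0.07 · √(461/0.4611) − 1.645
    = 0.07 · 31.6193 − 1.645
    = 2.2134 − 1.645 = 0.5684 → 0.57
Power = Φ(0.57) = 0.716.

Power ≈ 0.716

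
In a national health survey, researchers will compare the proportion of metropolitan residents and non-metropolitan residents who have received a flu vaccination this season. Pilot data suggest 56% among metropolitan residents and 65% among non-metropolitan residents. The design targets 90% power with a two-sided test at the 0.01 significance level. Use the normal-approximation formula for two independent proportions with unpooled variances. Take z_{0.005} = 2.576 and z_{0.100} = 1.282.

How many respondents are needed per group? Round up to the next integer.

n = 871 per group

n = (z_{α/2} + z_β)² · [p₁(1−p₁) + p₂(1−p₂)] / (p₁ − p₂)²
  = (2.576 + 1.282)² · (0.56·0.44 + 0.65·0.35) / (-0.09)²
  = (3.858)² · (0.2464 + 0.2275) / 0.0081
  = 14.8842 · 0.4739 / 0.0081
  = 870.82
Round up → n = 871 per group.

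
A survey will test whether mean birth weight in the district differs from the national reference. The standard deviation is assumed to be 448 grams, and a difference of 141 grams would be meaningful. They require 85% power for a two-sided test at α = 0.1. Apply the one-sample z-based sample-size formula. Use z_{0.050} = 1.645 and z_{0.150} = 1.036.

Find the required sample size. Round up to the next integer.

n = 73

n = (z_{α/2} + z_β)² · σ² / δ²
  = (1.645 + 1.036)² · 448² / 141²
  = 7.1878 · 200704 / 19881
  = 72.56
Round up → n = 73.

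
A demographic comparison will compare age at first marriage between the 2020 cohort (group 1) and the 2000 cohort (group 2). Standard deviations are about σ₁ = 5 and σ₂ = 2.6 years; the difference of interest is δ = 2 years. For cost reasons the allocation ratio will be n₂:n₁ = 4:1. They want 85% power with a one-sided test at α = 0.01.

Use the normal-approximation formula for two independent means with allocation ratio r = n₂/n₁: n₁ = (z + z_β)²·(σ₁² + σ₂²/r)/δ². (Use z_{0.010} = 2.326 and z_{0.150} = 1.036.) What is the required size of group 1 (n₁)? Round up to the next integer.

n₁ = 76

n₁ = (z_α + z_β)² · (σ₁² + σ₂²/r) / δ²
   = (2.326 + 1.036)² · (5² + 2.6²/4) / 2²
   = 11.3030 · (25 + 1.69) / 4
   = 11.3030 · 26.69 / 4
   = 75.42
Round up → n₁ = 76; n₂ = r·n₁ = 4 × 76 = 304.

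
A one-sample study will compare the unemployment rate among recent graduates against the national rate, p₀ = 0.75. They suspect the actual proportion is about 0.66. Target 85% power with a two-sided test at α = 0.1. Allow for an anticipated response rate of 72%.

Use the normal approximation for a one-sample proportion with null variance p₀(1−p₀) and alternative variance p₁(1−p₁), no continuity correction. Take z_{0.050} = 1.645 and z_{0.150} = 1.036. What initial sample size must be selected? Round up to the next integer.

n = 249

n = [z_{α/2}·√(p₀q₀) + z_β·√(p₁q₁)]² / (p₁ − p₀)²
  = [1.645·√(0.75·0.25) + 1.036·√(0.66·0.34)]² / (-0.09)²
  = [1.645·0.4330 + 1.036·0.4737]² / 0.0081
  = [1.2031]² / 0.0081
  = 178.69
Adjust for 72% response: 178.69 / 0.72 = 248.18.
Round up → n = 249.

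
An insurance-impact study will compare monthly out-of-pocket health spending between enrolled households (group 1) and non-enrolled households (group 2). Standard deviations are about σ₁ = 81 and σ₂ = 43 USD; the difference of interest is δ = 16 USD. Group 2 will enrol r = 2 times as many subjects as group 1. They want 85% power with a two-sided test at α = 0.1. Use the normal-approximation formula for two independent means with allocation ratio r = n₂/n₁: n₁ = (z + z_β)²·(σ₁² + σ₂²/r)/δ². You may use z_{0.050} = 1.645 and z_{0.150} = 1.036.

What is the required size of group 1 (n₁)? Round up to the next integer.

n₁ = (z_{α/2} + z_β)² · (σ₁² + σ₂²/r) / δ²
   = (1.645 + 1.036)² · (81² + 43²/2) / 16²
   = 7.1878 · (6561 + 924.5) / 256
   = 7.1878 · 7485.5 / 256
   = 210.17
Round up → n₁ = 211; n₂ = r·n₁ = 2 × 211 = 422.

n₁ = 211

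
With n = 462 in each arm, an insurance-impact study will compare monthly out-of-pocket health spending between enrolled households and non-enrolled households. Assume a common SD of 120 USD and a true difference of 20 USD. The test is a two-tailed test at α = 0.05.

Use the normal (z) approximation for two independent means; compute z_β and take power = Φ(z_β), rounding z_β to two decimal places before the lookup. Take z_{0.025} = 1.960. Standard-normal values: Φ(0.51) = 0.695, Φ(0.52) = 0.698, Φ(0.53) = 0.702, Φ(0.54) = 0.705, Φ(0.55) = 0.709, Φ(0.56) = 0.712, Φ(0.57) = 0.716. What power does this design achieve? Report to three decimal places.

Power ≈ 0.716

z_β = δ·√(n/(σ₁²+σ₂²)) − z_{α/2}
    = 20 · √(462/28800) − 1.960
    = 20 · 0.12666 − 1.960
    = 2.5331 − 1.960 = 0.5731 → 0.57
Power = Φ(0.57) = 0.716.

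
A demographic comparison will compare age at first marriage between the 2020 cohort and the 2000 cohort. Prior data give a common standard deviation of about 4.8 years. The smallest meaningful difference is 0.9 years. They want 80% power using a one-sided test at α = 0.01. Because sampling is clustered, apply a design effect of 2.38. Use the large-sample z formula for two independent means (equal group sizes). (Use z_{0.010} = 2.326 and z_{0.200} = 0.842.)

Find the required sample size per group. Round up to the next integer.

n = 1359 per group

n = (z_α + z_β)² · (σ₁² + σ₂²) / δ²
  = (2.326 + 0.842)² · (2·4.8² = 46.08) / 0.9²
  = 10.0362 · 46.08 / 0.81
  = 570.95
Design effect: 2.38 × 570.95 = 1358.86.
Round up → n = 1359 per group.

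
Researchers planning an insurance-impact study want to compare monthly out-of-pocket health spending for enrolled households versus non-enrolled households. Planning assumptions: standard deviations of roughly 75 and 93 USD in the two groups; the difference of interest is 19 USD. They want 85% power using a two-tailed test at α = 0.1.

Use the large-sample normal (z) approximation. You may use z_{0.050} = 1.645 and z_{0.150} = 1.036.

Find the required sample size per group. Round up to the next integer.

n = 285 per group

n = (z_{α/2} + z_β)² · (σ₁² + σ₂²) / δ²
  = (1.645 + 1.036)² · (75² + 93² = 14274) / 19²
  = 7.1878 · 14274 / 361
  = 284.21
Round up → n = 285 per group.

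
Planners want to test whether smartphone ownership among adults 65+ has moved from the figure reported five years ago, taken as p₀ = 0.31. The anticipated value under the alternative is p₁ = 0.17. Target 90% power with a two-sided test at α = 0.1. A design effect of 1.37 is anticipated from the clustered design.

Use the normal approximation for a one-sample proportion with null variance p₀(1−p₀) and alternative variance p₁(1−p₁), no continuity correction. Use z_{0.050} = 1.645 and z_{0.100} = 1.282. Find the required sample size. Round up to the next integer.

n = 108

n = [z_{α/2}·√(p₀q₀) + z_β·√(p₁q₁)]² / (p₁ − p₀)²
  = [1.645·√(0.31·0.69) + 1.282·√(0.17·0.83)]² / (-0.14)²
  = [1.645·0.4625 + 1.282·0.3756]² / 0.0196
  = [1.2424]² / 0.0196
  = 78.75
Design effect: 1.37 × 78.75 = 107.89.
Round up → n = 108.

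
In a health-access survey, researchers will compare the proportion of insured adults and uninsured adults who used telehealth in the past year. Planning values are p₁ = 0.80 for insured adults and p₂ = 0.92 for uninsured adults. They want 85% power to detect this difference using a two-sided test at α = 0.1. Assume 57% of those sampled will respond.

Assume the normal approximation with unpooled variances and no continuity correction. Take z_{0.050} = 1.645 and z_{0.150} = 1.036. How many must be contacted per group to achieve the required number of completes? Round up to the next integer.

n = (z_{α/2} + z_β)² · [p₁(1−p₁) + p₂(1−p₂)] / (p₁ − p₂)²
  = (1.645 + 1.036)² · (0.80·0.20 + 0.92·0.08) / (-0.12)²
  = (2.681)² · (0.1600 + 0.0736) / 0.0144
  = 7.1878 · 0.2336 / 0.0144
  = 116.60
Adjust for 57% response: 116.60 / 0.57 = 204.56.
Round up → n = 205 per group.

n = 205 per group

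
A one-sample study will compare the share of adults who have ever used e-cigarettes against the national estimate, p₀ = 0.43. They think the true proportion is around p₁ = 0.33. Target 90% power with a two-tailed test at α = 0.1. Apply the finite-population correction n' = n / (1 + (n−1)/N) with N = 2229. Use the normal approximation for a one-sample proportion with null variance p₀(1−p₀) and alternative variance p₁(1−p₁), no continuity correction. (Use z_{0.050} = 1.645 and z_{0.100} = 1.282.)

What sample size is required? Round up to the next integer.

n = 185

n = [z_{α/2}·√(p₀q₀) + z_β·√(p₁q₁)]² / (p₁ − p₀)²
  = [1.645·√(0.43·0.57) + 1.282·√(0.33·0.67)]² / (-0.10)²
  = [1.645·0.4951 + 1.282·0.4702]² / 0.0100
  = [1.4172]² / 0.0100
  = 200.85
Finite-population correction (N = 2229): 200.85 / (1 + (200.85 − 1)/2229) = 184.32.
Round up → n = 185.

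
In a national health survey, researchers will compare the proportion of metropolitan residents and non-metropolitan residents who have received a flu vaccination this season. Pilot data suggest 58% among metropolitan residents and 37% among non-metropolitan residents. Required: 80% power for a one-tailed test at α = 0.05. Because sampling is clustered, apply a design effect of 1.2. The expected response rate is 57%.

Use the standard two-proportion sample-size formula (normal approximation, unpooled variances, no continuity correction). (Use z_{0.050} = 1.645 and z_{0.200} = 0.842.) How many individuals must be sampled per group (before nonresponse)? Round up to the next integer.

n = (z_α + z_β)² · [p₁(1−p₁) + p₂(1−p₂)] / (p₁ − p₂)²
  = (1.645 + 0.842)² · (0.58·0.42 + 0.37·0.63) / (0.21)²
  = (2.487)² · (0.2436 + 0.2331) / 0.0441
  = 6.1852 · 0.4767 / 0.0441
  = 66.86
Design effect: 1.2 × 66.86 = 80.23.
Adjust for 57% response: 80.23 / 0.57 = 140.76.
Round up → n = 141 per group.

n = 141 per group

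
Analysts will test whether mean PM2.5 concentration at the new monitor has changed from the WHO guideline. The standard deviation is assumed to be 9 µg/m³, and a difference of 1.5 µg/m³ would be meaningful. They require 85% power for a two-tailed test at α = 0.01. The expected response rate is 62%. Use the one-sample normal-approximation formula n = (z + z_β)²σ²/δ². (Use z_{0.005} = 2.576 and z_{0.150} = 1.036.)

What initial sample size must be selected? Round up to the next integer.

n = (z_{α/2} + z_β)² · σ² / δ²
  = (2.576 + 1.036)² · 9² / 1.5²
  = 13.0465 · 81 / 2.25
  = 469.68
Adjust for 62% response: 469.68 / 0.62 = 757.54.
Round up → n = 758.

n = 758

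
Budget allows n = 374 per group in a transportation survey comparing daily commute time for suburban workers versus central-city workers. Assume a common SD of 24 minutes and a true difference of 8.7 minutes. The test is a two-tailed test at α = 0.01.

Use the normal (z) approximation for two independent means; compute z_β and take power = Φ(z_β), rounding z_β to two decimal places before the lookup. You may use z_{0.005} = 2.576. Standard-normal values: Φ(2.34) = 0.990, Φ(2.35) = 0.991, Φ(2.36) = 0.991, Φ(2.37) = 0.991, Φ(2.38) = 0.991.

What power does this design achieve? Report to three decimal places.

z_β = δ·√(n/(σ₁²+σ₂²)) − z_{α/2}
    = 8.7 · √(374/1152) − 2.576
    = 8.7 · 0.56978 − 2.576
    = 4.9571 − 2.576 = 2.3811 → 2.38
Power = Φ(2.38) = 0.991.

Power ≈ 0.991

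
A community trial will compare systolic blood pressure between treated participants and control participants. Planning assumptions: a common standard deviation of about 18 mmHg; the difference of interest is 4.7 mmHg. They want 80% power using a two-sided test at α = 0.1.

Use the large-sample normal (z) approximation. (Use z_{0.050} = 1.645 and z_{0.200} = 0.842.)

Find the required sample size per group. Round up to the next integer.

n = (z_{α/2} + z_β)² · (σ₁² + σ₂²) / δ²
  = (1.645 + 0.842)² · (2·18² = 648) / 4.7²
  = 6.1852 · 648 / 22.09
  = 181.44
Round up → n = 182 per group.

n = 182 per group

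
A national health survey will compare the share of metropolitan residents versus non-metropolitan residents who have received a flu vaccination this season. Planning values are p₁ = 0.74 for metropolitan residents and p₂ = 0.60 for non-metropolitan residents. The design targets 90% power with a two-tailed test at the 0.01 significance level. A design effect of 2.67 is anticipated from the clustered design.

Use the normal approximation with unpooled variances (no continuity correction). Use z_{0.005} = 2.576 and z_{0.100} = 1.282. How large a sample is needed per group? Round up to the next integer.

n = 877 per group

n = (z_{α/2} + z_β)² · [p₁(1−p₁) + p₂(1−p₂)] / (p₁ − p₂)²
  = (2.576 + 1.282)² · (0.74·0.26 + 0.60·0.40) / (0.14)²
  = (3.858)² · (0.1924 + 0.2400) / 0.0196
  = 14.8842 · 0.4324 / 0.0196
  = 328.36
Design effect: 2.67 × 328.36 = 876.73.
Round up → n = 877 per group.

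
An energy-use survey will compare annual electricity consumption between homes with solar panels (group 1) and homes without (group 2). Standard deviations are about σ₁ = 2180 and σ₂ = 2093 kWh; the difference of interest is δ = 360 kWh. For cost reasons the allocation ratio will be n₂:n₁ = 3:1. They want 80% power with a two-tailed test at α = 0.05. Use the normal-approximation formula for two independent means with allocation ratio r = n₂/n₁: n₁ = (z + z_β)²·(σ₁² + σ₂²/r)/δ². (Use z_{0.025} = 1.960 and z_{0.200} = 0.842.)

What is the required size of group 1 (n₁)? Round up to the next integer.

n₁ = 377

n₁ = (z_{α/2} + z_β)² · (σ₁² + σ₂²/r) / δ²
   = (1.960 + 0.842)² · (2180² + 2093²/3) / 360²
   = 7.8512 · (4752400 + 1460216.3) / 129600
   = 7.8512 · 6212616.3 / 129600
   = 376.36
Round up → n₁ = 377; n₂ = r·n₁ = 3 × 377 = 1131.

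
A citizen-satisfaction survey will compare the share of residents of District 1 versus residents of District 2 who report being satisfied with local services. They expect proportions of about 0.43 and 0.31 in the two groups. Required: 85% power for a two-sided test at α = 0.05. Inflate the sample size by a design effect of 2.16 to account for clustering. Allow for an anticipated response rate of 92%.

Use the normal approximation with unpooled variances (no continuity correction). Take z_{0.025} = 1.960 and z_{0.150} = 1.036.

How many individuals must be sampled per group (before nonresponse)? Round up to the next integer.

n = 672 per group

n = (z_{α/2} + z_β)² · [p₁(1−p₁) + p₂(1−p₂)] / (p₁ − p₂)²
  = (1.960 + 1.036)² · (0.43·0.57 + 0.31·0.69) / (0.12)²
  = (2.996)² · (0.2451 + 0.2139) / 0.0144
  = 8.9760 · 0.4590 / 0.0144
  = 286.11
Design effect: 2.16 × 286.11 = 618.00.
Adjust for 92% response: 618.00 / 0.92 = 671.74.
Round up → n = 672 per group.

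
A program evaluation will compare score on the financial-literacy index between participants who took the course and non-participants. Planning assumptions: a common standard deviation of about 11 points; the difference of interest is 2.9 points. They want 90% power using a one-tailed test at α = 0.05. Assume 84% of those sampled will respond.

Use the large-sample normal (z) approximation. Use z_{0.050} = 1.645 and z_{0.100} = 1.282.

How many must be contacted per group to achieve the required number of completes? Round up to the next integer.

n = (z_α + z_β)² · (σ₁² + σ₂²) / δ²
  = (1.645 + 1.282)² · (2·11² = 242) / 2.9²
  = 8.5673 · 242 / 8.41
  = 246.53
Adjust for 84% response: 246.53 / 0.84 = 293.48.
Round up → n = 294 per group.

n = 294 per group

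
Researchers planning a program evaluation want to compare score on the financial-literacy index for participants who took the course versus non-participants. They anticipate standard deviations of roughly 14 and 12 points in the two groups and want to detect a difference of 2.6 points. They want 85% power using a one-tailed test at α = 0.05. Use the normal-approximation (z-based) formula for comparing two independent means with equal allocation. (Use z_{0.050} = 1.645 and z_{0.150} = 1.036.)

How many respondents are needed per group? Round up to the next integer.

n = 362 per group

n = (z_α + z_β)² · (σ₁² + σ₂²) / δ²
  = (1.645 + 1.036)² · (14² + 12² = 340) / 2.6²
  = 7.1878 · 340 / 6.76
  = 361.51
Round up → n = 362 per group.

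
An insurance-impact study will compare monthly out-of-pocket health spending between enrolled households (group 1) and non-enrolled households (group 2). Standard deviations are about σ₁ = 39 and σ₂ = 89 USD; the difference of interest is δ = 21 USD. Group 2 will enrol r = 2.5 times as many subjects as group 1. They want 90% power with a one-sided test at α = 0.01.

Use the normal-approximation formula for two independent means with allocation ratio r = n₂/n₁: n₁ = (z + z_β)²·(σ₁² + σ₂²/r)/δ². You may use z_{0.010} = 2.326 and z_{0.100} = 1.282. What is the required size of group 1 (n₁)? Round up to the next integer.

n₁ = (z_α + z_β)² · (σ₁² + σ₂²/r) / δ²
   = (2.326 + 1.282)² · (39² + 89²/2.5) / 21²
   = 13.0177 · (1521 + 3168.4) / 441
   = 13.0177 · 4689.4 / 441
   = 138.42
Round up → n₁ = 139; n₂ = r·n₁ = 2.5 × 139 = 348.

n₁ = 139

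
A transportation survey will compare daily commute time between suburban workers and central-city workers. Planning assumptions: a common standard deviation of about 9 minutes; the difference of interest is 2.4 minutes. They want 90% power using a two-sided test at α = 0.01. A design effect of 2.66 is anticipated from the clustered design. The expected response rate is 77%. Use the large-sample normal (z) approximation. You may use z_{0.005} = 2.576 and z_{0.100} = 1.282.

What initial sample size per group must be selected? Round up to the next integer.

n = (z_{α/2} + z_β)² · (σ₁² + σ₂²) / δ²
  = (2.576 + 1.282)² · (2·9² = 162) / 2.4²
  = 14.8842 · 162 / 5.76
  = 418.62
Design effect: 2.66 × 418.62 = 1113.52.
Adjust for 77% response: 1113.52 / 0.77 = 1446.13.
Round up → n = 1447 per group.

n = 1447 per group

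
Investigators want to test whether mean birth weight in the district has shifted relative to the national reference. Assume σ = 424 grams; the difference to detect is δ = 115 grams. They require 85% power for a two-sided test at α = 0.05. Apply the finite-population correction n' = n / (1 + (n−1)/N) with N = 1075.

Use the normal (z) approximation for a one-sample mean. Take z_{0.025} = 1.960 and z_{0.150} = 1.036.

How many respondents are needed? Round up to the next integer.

n = (z_{α/2} + z_β)² · σ² / δ²
  = (1.960 + 1.036)² · 424² / 115²
  = 8.9760 · 179776 / 13225
  = 122.02
Finite-population correction (N = 1075): 122.02 / (1 + (122.02 − 1)/1075) = 109.67.
Round up → n = 110.

n = 110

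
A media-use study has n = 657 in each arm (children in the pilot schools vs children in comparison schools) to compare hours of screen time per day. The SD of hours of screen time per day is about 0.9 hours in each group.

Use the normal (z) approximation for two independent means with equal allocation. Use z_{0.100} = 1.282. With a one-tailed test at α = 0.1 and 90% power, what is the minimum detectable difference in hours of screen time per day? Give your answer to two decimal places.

δ = (z_α + z_β) · √((σ₁²+σ₂²)/n)
  = (1.282 + 1.282) · √(1.62/657)
  = 2.564 · √0.00247
  = 2.564 · 0.0497
  = 0.1273

Minimum detectable difference ≈ 0.13 hours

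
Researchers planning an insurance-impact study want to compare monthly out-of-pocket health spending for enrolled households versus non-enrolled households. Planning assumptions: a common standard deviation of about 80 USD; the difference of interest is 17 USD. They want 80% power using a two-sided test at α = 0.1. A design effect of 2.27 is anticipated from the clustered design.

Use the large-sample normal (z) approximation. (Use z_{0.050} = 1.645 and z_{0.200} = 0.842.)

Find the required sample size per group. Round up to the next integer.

n = 622 per group

n = (z_{α/2} + z_β)² · (σ₁² + σ₂²) / δ²
  = (1.645 + 0.842)² · (2·80² = 12800) / 17²
  = 6.1852 · 12800 / 289
  = 273.95
Design effect: 2.27 × 273.95 = 621.86.
Round up → n = 622 per group.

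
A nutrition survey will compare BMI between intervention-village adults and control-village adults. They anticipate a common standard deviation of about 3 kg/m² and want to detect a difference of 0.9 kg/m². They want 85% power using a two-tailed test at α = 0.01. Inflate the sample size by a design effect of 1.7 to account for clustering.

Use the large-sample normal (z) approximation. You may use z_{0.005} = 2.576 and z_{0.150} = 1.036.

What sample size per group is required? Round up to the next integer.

n = 493 per group

n = (z_{α/2} + z_β)² · (σ₁² + σ₂²) / δ²
  = (2.576 + 1.036)² · (2·3² = 18) / 0.9²
  = 13.0465 · 18 / 0.81
  = 289.92
Design effect: 1.7 × 289.92 = 492.87.
Round up → n = 493 per group.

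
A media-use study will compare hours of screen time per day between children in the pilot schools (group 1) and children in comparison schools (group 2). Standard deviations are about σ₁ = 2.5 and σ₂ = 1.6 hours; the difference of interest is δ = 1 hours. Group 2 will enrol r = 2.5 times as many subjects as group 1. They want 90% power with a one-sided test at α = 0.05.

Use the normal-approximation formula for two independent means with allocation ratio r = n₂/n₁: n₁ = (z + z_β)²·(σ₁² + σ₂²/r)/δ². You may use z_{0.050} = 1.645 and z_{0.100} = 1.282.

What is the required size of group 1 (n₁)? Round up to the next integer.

n₁ = (z_α + z_β)² · (σ₁² + σ₂²/r) / δ²
   = (1.645 + 1.282)² · (2.5² + 1.6²/2.5) / 1²
   = 8.5673 · (6.25 + 1.024) / 1
   = 8.5673 · 7.274 / 1
   = 62.32
Round up → n₁ = 63; n₂ = r·n₁ = 2.5 × 63 = 158.

n₁ = 63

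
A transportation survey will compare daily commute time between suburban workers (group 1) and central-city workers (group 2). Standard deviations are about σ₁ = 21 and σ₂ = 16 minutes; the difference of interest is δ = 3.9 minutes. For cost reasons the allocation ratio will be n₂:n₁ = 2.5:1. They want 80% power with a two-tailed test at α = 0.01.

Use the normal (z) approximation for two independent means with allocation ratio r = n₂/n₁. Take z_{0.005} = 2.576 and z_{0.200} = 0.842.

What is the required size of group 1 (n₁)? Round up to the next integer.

n₁ = 418

n₁ = (z_{α/2} + z_β)² · (σ₁² + σ₂²/r) / δ²
   = (2.576 + 0.842)² · (21² + 16²/2.5) / 3.9²
   = 11.6827 · (441 + 102.4) / 15.21
   = 11.6827 · 543.4 / 15.21
   = 417.38
Round up → n₁ = 418; n₂ = r·n₁ = 2.5 × 418 = 1045.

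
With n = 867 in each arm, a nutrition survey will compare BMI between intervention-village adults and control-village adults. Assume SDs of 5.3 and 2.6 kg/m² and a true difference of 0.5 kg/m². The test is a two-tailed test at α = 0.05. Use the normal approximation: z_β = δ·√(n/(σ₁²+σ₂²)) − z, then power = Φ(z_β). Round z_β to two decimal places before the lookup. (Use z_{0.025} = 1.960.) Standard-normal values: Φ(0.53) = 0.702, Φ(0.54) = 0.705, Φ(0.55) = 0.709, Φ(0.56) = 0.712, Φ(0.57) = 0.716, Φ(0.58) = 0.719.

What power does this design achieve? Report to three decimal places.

Power ≈ 0.702

z_β = δ·√(n/(σ₁²+σ₂²)) − z_{α/2}
    = 0.5 · √(867/34.85) − 1.960
    = 0.5 · 4.98779 − 1.960
    = 2.4939 − 1.960 = 0.5339 → 0.53
Power = Φ(0.53) = 0.702.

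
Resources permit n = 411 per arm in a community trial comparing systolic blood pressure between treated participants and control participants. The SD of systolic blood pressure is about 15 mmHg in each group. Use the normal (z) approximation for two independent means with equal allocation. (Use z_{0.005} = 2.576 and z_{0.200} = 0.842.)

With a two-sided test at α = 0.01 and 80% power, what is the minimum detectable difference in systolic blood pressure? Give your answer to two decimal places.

Minimum detectable difference ≈ 3.58 mmHg

δ = (z_{α/2} + z_β) · √((σ₁²+σ₂²)/n)
  = (2.576 + 0.842) · √(450/411)
  = 3.418 · √1.0949
  = 3.418 · 1.0464
  = 3.5765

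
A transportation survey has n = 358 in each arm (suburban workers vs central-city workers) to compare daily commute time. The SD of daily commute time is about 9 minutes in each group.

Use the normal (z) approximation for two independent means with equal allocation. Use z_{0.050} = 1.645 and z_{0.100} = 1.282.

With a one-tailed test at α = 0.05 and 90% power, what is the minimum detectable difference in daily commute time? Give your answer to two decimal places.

Minimum detectable difference ≈ 1.97 minutes

δ = (z_α + z_β) · √((σ₁²+σ₂²)/n)
  = (1.645 + 1.282) · √(162/358)
  = 2.927 · √0.45251
  = 2.927 · 0.6727
  = 1.9690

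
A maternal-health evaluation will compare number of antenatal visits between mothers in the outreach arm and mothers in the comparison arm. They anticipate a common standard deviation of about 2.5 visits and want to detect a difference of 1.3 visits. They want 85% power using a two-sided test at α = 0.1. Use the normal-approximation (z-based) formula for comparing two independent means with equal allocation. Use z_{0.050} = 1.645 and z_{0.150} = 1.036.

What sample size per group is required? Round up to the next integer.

n = (z_{α/2} + z_β)² · (σ₁² + σ₂²) / δ²
  = (1.645 + 1.036)² · (2·2.5² = 12.5) / 1.3²
  = 7.1878 · 12.5 / 1.69
  = 53.16
Round up → n = 54 per group.

n = 54 per group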